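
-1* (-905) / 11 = 905 / 11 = 82.27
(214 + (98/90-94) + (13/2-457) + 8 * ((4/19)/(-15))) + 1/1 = -112355/342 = -328.52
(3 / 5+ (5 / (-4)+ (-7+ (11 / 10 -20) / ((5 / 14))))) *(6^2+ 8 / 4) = -115083 / 50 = -2301.66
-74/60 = -37/30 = -1.23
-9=-9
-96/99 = -32/33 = -0.97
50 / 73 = 0.68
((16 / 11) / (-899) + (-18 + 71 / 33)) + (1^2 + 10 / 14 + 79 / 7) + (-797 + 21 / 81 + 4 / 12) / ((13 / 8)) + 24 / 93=-1710142402 / 3471039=-492.69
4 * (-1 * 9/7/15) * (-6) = 72/35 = 2.06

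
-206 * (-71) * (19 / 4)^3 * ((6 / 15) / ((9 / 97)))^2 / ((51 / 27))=471954188603 / 30600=15423339.50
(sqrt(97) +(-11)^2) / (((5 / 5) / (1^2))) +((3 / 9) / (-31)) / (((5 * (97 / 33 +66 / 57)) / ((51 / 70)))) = sqrt(97) +3372700991 / 27873650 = 130.85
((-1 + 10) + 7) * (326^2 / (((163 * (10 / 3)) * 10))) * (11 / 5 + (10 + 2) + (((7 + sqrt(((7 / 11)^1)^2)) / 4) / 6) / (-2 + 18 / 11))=521274 / 125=4170.19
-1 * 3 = -3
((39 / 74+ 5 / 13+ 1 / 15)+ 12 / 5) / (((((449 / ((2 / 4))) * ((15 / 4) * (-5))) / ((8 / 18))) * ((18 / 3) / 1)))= -97498 / 6560058375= -0.00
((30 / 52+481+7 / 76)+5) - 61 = 425.67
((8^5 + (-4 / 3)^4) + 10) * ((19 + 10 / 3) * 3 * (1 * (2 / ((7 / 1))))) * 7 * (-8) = -2846453728 / 81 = -35141404.05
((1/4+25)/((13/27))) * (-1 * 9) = -24543/52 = -471.98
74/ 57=1.30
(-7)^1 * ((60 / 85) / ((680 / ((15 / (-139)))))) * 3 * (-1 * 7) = -1323 / 80342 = -0.02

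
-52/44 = -13/11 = -1.18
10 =10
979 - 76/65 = 63559/65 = 977.83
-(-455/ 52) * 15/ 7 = 75/ 4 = 18.75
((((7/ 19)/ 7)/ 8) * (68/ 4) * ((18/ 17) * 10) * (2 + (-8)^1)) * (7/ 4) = -945/ 76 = -12.43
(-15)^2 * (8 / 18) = 100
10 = 10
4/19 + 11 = 213/19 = 11.21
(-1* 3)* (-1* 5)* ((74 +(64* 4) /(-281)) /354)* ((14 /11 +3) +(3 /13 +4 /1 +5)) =99147195 /2370797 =41.82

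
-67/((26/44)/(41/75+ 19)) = -2160884/975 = -2216.29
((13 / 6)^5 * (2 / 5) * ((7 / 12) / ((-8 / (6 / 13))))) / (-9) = 199927 / 2799360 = 0.07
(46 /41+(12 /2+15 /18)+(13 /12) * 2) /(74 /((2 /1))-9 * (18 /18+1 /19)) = 7885 /21443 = 0.37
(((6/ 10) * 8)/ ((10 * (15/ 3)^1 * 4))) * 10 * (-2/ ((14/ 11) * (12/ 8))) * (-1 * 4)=176/ 175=1.01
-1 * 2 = -2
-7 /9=-0.78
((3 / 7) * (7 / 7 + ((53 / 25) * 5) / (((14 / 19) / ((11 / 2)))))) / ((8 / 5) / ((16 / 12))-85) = -33651 / 82124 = -0.41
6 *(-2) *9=-108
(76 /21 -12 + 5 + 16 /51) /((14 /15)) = -5475 /1666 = -3.29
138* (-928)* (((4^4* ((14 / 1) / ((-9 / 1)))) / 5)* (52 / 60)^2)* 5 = 25855950848 / 675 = 38305112.37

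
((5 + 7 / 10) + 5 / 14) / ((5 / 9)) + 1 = 2083 / 175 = 11.90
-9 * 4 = -36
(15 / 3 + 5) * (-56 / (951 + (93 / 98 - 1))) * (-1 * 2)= 109760 / 93193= 1.18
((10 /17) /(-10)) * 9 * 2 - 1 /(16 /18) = -297 /136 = -2.18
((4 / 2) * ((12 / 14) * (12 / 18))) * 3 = 24 / 7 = 3.43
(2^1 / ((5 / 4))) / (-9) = -8 / 45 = -0.18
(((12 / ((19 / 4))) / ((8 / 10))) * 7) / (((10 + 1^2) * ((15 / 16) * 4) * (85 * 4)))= 28 / 17765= 0.00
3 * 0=0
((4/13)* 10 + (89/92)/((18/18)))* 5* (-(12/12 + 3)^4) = -1547840/299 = -5176.72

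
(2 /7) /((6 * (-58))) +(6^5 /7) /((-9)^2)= 16703 /1218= 13.71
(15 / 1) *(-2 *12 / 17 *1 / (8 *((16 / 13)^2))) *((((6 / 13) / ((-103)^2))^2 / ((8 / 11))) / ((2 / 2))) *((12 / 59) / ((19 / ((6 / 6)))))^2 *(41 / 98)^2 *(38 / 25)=-13479939 / 97229394866989120960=-0.00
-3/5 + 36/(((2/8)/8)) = 5757/5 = 1151.40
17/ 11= 1.55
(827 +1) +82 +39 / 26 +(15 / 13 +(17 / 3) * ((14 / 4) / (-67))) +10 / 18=7156328 / 7839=912.91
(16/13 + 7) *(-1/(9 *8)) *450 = -2675/52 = -51.44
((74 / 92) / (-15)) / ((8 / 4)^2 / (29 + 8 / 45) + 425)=-48581 / 385161450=-0.00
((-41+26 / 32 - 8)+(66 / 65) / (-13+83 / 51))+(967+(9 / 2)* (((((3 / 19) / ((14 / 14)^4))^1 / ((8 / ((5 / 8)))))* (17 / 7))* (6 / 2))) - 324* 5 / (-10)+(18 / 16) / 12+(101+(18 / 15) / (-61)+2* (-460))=262.20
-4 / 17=-0.24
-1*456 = -456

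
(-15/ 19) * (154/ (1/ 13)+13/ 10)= -60099/ 38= -1581.55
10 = 10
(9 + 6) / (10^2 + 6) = 15 / 106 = 0.14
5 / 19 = 0.26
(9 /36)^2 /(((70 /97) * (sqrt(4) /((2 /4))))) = 0.02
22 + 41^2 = 1703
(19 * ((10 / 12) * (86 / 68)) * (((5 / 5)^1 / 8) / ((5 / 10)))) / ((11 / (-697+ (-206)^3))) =-11904388535 / 2992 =-3978739.48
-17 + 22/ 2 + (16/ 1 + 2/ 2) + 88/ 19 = 297/ 19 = 15.63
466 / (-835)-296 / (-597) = -31042 / 498495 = -0.06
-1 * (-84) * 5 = 420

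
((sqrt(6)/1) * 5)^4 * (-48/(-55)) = 216000/11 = 19636.36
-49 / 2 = -24.50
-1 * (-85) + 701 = 786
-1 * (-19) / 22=19 / 22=0.86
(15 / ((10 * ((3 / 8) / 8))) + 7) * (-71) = -2769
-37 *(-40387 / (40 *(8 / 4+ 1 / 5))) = 1494319 / 88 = 16980.90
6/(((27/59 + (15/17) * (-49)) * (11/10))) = -10030/78661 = -0.13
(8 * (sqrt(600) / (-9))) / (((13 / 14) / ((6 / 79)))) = -2240 * sqrt(6) / 3081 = -1.78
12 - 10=2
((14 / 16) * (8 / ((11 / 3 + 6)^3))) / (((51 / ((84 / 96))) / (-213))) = -93933 / 3316904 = -0.03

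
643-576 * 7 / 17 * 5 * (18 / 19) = -155191 / 323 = -480.47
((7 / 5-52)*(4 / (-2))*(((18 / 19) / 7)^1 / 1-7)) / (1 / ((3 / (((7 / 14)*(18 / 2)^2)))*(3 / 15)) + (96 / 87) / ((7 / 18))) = -26794724 / 2712915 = -9.88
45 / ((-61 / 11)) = -8.11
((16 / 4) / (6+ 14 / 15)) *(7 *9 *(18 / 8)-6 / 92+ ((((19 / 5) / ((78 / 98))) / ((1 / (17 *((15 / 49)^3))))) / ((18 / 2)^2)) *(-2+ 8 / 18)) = 23532412325 / 287980056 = 81.72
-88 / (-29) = 88 / 29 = 3.03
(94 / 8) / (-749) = -47 / 2996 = -0.02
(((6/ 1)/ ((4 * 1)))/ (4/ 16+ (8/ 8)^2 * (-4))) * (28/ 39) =-56/ 195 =-0.29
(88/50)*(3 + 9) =528/25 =21.12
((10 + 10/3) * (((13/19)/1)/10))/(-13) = -4/57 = -0.07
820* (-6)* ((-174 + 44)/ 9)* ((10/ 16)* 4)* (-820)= -437060000/ 3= -145686666.67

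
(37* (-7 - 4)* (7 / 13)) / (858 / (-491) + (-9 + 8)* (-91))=-1398859 / 569699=-2.46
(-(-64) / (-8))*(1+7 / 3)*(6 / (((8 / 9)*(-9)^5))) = 0.00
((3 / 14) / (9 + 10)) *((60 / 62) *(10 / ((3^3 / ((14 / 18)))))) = 50 / 15903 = 0.00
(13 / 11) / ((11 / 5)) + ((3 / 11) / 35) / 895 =2036158 / 3790325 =0.54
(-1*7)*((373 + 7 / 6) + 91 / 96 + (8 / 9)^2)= -6820415 / 2592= -2631.33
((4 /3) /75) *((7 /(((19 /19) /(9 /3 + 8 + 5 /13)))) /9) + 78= 2057494 /26325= 78.16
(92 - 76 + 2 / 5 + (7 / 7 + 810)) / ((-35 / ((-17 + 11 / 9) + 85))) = -122731 / 75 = -1636.41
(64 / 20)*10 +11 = 43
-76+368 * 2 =660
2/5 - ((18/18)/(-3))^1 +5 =86/15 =5.73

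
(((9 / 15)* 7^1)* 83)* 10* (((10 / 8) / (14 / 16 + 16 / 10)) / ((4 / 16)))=232400 / 33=7042.42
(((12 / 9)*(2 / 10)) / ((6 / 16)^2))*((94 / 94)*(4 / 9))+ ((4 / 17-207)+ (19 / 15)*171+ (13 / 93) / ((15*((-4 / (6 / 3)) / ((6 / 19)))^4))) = 891035916083 / 83445187905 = 10.68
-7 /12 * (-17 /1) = 119 /12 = 9.92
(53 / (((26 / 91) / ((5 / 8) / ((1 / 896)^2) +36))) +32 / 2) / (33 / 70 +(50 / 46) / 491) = 73583179878740 / 374419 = 196526297.75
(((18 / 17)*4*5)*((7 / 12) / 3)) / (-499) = -70 / 8483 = -0.01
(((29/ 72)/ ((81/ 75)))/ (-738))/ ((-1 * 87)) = 25/ 4304016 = 0.00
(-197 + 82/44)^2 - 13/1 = 18423557/484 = 38065.20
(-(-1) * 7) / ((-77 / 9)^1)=-9 / 11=-0.82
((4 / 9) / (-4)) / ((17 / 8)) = -8 / 153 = -0.05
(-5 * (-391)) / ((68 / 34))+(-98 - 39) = 840.50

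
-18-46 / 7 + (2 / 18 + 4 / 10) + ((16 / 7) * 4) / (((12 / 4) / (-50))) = -55579 / 315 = -176.44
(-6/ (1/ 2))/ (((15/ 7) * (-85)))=28/ 425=0.07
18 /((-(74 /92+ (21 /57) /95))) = -498180 /22369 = -22.27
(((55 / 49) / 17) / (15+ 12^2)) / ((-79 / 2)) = -110 / 10463313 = -0.00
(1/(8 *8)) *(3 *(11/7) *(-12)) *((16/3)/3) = -11/7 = -1.57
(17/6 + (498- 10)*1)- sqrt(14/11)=2945/6- sqrt(154)/11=489.71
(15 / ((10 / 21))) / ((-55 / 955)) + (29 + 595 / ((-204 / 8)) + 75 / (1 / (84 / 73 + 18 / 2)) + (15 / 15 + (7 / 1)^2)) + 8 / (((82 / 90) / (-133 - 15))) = -203365115 / 197538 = -1029.50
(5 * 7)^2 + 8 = 1233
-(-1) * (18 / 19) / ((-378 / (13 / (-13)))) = 1 / 399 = 0.00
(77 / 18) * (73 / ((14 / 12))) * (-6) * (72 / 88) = -1314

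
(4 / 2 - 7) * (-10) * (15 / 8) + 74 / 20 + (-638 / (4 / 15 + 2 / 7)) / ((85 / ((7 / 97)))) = 3181561 / 32980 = 96.47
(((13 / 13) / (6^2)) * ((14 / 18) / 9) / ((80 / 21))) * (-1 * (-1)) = 49 / 77760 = 0.00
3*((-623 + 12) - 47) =-1974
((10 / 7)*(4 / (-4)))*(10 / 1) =-100 / 7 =-14.29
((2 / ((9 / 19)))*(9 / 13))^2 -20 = -1936 / 169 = -11.46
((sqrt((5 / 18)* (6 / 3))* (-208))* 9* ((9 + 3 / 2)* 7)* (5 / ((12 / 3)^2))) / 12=-9555* sqrt(5) / 8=-2670.70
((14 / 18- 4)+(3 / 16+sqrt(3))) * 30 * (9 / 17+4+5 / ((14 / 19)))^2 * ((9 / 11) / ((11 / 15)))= -5582.43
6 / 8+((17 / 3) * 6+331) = 1463 / 4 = 365.75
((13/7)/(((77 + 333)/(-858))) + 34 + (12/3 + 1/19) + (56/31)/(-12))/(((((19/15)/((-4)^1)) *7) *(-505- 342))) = 345006784/19042862993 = 0.02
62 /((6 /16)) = 496 /3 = 165.33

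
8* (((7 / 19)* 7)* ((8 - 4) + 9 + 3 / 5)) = 26656 / 95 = 280.59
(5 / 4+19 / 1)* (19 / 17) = 22.63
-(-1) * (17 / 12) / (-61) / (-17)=1 / 732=0.00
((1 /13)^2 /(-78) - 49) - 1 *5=-711829 /13182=-54.00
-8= -8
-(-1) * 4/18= 2/9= 0.22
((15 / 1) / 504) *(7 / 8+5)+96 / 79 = 147589 / 106176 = 1.39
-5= -5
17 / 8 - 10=-63 / 8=-7.88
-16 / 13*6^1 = -96 / 13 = -7.38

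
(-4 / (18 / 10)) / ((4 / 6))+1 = -7 / 3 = -2.33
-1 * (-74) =74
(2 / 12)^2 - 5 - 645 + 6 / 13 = -303971 / 468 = -649.51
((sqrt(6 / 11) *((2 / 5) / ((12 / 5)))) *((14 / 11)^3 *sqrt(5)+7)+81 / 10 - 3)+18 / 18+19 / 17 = 1372 *sqrt(330) / 43923+7 *sqrt(66) / 66+1227 / 170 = 8.65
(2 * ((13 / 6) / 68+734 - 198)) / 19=218701 / 3876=56.42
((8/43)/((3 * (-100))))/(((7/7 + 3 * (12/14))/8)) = -112/80625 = -0.00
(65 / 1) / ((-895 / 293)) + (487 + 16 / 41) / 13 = 1546760 / 95407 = 16.21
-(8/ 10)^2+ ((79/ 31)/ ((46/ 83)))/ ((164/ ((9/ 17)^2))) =-0.63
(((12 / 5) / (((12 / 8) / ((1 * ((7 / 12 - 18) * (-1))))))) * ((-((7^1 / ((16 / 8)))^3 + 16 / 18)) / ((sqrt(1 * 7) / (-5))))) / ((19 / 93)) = 11281.10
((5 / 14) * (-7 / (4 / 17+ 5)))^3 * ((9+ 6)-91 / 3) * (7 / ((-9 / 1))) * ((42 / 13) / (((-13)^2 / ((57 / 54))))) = -0.03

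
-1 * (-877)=877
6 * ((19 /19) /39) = 2 /13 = 0.15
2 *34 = 68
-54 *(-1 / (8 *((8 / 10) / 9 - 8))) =-1215 / 1424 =-0.85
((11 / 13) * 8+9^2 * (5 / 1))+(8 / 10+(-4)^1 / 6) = 80321 / 195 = 411.90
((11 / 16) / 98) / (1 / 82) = 451 / 784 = 0.58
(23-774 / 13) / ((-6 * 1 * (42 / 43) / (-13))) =-20425 / 252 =-81.05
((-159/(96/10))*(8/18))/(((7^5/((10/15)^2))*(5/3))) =-53/453789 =-0.00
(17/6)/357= 0.01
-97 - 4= -101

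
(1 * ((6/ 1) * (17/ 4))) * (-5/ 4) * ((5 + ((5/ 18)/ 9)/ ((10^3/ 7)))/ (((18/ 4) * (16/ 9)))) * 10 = -2754119/ 13824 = -199.23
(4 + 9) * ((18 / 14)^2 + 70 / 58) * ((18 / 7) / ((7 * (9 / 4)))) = 422656 / 69629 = 6.07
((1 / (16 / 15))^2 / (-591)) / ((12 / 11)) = -275 / 201728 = -0.00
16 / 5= 3.20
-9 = -9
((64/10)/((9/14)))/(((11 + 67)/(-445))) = -19936/351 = -56.80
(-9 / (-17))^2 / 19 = 81 / 5491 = 0.01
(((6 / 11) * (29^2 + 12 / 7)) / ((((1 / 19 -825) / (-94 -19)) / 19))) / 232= 42465513 / 8235304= 5.16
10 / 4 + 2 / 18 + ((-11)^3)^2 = 31888145 / 18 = 1771563.61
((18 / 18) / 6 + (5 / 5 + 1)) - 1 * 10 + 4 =-23 / 6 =-3.83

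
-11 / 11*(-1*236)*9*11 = 23364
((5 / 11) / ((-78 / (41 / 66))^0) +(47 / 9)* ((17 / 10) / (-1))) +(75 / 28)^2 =-484513 / 388080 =-1.25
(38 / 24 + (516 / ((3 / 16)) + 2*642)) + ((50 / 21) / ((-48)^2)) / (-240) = 4688506363 / 1161216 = 4037.58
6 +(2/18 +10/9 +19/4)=431/36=11.97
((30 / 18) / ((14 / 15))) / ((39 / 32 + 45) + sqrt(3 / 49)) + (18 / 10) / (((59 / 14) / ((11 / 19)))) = 57255012094 / 200250838295- 12800* sqrt(3) / 107181537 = 0.29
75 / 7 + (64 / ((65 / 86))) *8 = 688.13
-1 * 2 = -2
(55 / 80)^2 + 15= 3961 / 256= 15.47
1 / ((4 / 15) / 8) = 30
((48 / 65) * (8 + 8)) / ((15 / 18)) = 14.18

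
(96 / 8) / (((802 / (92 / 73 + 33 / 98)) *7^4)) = 34275 / 3443939177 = 0.00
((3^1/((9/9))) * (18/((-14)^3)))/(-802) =27/1100344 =0.00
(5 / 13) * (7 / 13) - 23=-3852 / 169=-22.79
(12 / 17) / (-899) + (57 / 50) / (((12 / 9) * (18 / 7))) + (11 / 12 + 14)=279649217 / 18339600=15.25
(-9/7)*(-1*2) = 2.57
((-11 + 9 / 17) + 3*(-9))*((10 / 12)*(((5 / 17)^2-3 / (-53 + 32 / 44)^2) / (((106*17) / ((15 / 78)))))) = -199937591 / 702503483100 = -0.00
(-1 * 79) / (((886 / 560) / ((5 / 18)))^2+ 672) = -38710000 / 345176169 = -0.11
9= 9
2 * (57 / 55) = 114 / 55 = 2.07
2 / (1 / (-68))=-136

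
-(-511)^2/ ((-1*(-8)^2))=261121/ 64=4080.02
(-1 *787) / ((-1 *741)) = 787 / 741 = 1.06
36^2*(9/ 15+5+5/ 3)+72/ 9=9425.60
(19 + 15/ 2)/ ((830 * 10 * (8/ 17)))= 901/ 132800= 0.01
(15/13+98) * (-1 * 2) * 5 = -12890/13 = -991.54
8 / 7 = 1.14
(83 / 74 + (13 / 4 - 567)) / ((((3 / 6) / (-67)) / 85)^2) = -2700665558725 / 37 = -72990961046.62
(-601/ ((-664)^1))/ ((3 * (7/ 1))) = 601/ 13944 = 0.04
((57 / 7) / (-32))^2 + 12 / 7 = 89265 / 50176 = 1.78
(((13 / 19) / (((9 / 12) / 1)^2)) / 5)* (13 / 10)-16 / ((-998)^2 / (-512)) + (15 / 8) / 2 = 21493661957 / 17031668400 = 1.26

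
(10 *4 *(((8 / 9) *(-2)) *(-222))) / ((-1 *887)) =-47360 / 2661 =-17.80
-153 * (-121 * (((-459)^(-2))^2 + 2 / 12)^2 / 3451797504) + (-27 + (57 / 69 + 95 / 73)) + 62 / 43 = -300759564463524492808760210852920123 / 12836141824362832348027151486091264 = -23.43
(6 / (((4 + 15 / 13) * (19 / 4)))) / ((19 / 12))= 3744 / 24187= 0.15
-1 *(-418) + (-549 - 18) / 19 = 7375 / 19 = 388.16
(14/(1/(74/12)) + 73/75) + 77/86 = 568903/6450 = 88.20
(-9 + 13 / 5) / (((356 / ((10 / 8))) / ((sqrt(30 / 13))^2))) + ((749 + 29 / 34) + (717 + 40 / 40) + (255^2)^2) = 166330980826609 / 39338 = 4228252092.80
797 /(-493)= -797 /493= -1.62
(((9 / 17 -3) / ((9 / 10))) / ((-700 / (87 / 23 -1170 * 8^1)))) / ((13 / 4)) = -11.29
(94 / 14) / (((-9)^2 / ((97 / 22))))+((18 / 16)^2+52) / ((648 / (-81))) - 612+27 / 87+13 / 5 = -284943505597 / 463034880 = -615.38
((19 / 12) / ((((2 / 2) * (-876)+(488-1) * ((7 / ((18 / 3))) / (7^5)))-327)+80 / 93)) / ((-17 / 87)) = 123034443 / 18252685834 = 0.01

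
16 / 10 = 8 / 5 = 1.60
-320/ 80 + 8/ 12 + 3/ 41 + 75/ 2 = 8423/ 246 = 34.24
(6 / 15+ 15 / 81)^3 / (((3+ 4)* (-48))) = -0.00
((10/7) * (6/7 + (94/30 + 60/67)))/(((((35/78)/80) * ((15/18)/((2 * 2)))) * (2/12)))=4118160384/114905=35839.70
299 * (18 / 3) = 1794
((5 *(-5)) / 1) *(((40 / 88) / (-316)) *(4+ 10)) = 875 / 1738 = 0.50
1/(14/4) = 2/7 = 0.29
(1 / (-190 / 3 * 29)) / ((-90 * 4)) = 1 / 661200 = 0.00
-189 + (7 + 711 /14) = -1837 /14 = -131.21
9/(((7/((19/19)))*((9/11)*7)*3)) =11/147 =0.07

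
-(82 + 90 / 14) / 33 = -619 / 231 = -2.68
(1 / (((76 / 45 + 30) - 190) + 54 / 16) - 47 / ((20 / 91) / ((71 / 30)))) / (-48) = 16937850259 / 1606377600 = 10.54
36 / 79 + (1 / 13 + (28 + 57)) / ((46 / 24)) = 1059252 / 23621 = 44.84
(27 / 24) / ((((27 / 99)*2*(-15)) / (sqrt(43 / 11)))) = -sqrt(473) / 80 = -0.27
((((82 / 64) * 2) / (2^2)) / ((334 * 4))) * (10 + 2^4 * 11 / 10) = 2829 / 213760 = 0.01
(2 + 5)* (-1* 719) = -5033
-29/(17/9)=-261/17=-15.35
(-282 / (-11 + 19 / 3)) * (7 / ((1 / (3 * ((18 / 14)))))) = 11421 / 7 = 1631.57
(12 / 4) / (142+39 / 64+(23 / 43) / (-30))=123840 / 5886179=0.02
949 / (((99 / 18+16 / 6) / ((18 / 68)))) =25623 / 833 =30.76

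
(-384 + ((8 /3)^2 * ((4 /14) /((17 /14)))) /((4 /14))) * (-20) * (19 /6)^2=104430080 /1377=75838.84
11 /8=1.38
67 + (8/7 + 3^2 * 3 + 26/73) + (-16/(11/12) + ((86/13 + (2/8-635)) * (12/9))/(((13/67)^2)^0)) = -166489891/219219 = -759.47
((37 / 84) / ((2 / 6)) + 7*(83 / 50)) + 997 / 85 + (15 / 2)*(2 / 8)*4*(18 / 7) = 523083 / 11900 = 43.96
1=1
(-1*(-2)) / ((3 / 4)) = 8 / 3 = 2.67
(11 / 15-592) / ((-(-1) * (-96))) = 8869 / 1440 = 6.16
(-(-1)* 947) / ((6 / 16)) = 7576 / 3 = 2525.33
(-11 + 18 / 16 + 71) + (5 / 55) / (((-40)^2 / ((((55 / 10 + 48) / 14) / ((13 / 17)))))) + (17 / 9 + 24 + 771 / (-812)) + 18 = 174003446759 / 1672070400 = 104.06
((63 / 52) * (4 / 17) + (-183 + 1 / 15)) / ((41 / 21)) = -4238353 / 45305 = -93.55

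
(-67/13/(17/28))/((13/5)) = -9380/2873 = -3.26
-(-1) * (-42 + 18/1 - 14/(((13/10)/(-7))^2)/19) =-145664/3211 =-45.36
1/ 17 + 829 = 14094/ 17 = 829.06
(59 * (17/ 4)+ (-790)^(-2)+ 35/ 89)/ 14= 1743715908/ 97203575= 17.94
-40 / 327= -0.12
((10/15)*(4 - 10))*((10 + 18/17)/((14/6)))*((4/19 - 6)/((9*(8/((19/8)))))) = 2585/714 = 3.62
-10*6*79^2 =-374460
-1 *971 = -971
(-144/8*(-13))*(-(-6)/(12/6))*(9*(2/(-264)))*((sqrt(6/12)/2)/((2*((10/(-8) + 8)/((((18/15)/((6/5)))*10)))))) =-195*sqrt(2)/22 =-12.54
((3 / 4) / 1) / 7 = 3 / 28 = 0.11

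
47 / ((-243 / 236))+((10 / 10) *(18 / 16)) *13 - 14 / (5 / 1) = -328741 / 9720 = -33.82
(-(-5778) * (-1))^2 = 33385284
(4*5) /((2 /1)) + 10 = 20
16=16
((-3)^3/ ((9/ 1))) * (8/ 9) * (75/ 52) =-50/ 13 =-3.85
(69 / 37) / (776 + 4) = 0.00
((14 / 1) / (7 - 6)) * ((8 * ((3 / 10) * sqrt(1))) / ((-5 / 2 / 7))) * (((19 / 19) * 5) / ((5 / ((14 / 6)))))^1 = -5488 / 25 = -219.52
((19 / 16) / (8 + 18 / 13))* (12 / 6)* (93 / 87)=7657 / 28304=0.27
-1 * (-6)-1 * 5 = 1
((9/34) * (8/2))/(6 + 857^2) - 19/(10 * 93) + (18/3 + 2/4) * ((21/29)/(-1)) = -31837615682/6734805459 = -4.73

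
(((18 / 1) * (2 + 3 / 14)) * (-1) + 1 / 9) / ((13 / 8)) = -20032 / 819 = -24.46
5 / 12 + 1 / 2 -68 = -805 / 12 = -67.08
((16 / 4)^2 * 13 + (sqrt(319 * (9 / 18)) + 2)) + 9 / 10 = sqrt(638) / 2 + 2109 / 10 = 223.53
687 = 687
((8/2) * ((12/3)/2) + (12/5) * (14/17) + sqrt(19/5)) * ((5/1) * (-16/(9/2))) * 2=-54272/153-64 * sqrt(95)/9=-424.03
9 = 9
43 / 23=1.87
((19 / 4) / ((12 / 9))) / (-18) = -19 / 96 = -0.20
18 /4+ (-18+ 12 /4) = -21 /2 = -10.50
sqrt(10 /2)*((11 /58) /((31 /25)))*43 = 11825*sqrt(5) /1798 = 14.71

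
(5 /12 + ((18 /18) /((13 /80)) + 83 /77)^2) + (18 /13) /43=27272089283 /517032516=52.75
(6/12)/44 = 0.01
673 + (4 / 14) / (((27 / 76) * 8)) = 127216 / 189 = 673.10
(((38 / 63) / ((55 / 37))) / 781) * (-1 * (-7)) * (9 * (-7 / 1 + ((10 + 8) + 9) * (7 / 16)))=4921 / 31240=0.16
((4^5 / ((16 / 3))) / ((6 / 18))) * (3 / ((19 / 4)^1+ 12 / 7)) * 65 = 17375.47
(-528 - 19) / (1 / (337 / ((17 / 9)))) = -1659051 / 17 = -97591.24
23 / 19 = 1.21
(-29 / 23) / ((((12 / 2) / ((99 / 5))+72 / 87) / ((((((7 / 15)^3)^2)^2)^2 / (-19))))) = 1772317971501619899623651 / 2653246868698937773704528808593750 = 0.00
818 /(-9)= -818 /9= -90.89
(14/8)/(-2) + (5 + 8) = 97/8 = 12.12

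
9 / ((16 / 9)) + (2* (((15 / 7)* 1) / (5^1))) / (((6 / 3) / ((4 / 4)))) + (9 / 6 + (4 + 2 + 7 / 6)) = 4757 / 336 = 14.16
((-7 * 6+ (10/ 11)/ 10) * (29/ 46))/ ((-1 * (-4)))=-13369/ 2024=-6.61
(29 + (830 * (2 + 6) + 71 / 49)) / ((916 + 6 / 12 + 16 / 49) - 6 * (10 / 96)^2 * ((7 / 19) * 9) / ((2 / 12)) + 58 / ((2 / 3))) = 397452032 / 59734825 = 6.65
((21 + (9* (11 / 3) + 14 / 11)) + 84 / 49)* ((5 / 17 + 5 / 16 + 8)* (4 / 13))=2568077 / 17017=150.91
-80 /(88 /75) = -750 /11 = -68.18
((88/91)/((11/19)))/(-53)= -152/4823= -0.03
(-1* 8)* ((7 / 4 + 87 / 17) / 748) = -467 / 6358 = -0.07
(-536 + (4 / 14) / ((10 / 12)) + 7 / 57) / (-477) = 1068391 / 951615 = 1.12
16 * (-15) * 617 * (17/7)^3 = -727517040/343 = -2121040.93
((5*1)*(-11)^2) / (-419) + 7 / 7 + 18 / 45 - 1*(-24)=50188 / 2095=23.96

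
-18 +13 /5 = -77 /5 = -15.40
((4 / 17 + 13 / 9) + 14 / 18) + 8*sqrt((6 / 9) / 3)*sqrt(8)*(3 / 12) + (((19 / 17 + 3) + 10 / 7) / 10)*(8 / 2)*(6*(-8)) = -108560 / 1071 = -101.36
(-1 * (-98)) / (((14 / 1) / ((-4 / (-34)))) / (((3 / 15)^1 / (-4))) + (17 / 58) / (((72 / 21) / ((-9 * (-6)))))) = -3248 / 78727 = -0.04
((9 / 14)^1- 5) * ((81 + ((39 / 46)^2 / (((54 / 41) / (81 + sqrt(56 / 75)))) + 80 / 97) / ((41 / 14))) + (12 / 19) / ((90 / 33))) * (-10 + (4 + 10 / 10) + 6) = -4711276949899 / 11192391560- 10309 * sqrt(42) / 95220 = -421.64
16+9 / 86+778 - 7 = 67691 / 86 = 787.10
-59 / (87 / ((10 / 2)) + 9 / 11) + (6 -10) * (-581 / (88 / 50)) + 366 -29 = 18232769 / 11022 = 1654.22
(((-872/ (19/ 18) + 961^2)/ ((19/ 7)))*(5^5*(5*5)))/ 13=9587376640625/ 4693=2042910002.26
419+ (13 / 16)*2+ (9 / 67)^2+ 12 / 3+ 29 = 16291229 / 35912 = 453.64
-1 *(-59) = 59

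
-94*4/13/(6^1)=-188/39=-4.82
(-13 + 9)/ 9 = -4/ 9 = -0.44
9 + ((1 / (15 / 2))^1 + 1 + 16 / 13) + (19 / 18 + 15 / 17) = 264577 / 19890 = 13.30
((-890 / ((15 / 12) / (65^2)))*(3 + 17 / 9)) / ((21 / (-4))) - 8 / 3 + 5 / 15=529442759 / 189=2801284.44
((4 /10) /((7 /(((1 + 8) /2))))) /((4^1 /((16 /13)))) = 36 /455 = 0.08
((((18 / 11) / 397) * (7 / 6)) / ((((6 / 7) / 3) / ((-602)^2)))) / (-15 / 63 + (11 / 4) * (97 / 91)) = 29087269848 / 12843347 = 2264.77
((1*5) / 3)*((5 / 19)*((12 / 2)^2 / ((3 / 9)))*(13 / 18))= 650 / 19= 34.21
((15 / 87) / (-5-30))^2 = 1 / 41209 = 0.00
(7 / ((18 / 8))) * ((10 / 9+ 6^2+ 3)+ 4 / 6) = 10276 / 81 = 126.86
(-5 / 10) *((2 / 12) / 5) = -1 / 60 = -0.02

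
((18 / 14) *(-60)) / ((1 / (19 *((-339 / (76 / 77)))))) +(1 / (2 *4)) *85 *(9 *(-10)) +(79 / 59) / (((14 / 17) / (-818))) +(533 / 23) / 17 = 323695980953 / 645932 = 501130.12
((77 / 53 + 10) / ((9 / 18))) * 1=1214 / 53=22.91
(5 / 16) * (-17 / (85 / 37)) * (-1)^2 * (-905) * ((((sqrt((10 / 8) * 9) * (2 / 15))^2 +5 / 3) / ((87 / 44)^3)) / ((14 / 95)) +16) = 72924336185 / 1975509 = 36914.20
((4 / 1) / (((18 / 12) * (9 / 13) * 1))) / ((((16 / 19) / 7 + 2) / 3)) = 6916 / 1269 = 5.45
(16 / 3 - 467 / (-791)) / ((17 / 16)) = 5.58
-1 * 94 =-94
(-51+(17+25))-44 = -53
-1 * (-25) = 25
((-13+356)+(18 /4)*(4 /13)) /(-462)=-407 /546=-0.75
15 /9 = 5 /3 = 1.67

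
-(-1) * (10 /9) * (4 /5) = 0.89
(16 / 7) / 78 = 8 / 273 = 0.03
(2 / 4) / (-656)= -1 / 1312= -0.00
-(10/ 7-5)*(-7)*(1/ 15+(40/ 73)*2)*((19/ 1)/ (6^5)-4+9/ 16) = 170015515/ 1702944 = 99.84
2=2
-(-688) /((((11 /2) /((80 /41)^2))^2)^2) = 18468359372800000000 /116907290279560561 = 157.97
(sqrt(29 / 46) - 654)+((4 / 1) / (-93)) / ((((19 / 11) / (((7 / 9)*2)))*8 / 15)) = -3467239 / 5301+sqrt(1334) / 46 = -653.28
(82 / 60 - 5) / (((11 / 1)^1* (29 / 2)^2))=-218 / 138765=-0.00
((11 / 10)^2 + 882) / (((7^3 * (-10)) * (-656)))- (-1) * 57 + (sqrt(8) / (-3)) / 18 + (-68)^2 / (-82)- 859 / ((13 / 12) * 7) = -329555603827 / 2925104000- sqrt(2) / 27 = -112.72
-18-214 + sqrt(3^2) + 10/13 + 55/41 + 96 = -69764/533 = -130.89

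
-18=-18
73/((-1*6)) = -73/6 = -12.17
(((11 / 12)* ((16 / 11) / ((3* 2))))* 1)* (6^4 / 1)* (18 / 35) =5184 / 35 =148.11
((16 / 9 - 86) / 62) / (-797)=379 / 222363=0.00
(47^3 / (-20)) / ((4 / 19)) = -1972637 / 80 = -24657.96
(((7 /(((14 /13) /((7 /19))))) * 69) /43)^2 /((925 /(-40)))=-78851682 /123485465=-0.64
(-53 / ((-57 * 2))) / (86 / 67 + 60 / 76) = 3551 / 15834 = 0.22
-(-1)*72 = 72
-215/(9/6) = -430/3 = -143.33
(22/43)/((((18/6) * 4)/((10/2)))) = 55/258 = 0.21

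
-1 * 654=-654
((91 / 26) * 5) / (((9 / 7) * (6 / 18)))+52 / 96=331 / 8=41.38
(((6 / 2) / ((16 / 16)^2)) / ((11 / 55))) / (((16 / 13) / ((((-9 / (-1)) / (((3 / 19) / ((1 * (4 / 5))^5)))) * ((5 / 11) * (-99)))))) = -1280448 / 125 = -10243.58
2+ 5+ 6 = 13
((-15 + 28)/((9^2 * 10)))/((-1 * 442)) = -1/27540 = -0.00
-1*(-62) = 62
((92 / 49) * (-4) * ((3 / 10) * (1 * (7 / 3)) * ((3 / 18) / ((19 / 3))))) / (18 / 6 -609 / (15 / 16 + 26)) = 39652 / 5619915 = 0.01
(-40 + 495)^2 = 207025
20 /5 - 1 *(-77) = 81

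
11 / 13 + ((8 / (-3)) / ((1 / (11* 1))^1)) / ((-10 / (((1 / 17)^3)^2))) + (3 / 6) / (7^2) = 395011372741 / 461268943590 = 0.86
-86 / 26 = -43 / 13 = -3.31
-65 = -65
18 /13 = 1.38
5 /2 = 2.50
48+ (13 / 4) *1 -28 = 93 / 4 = 23.25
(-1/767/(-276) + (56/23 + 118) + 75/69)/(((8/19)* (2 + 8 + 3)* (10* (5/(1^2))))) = 488778439/1100798400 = 0.44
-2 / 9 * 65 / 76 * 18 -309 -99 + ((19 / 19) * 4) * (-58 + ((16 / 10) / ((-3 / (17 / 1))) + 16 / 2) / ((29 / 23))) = -5345843 / 8265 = -646.80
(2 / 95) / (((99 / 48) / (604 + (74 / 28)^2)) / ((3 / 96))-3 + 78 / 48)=-1916048 / 115310525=-0.02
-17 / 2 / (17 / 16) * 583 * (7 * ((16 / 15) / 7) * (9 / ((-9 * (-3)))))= -74624 / 45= -1658.31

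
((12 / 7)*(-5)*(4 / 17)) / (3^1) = -80 / 119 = -0.67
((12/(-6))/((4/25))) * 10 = -125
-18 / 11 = -1.64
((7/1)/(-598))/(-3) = 7/1794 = 0.00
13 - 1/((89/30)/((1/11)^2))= 139967/10769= 13.00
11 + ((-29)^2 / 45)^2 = 360.27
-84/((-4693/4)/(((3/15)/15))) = 112/117325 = 0.00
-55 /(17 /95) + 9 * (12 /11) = -55639 /187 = -297.53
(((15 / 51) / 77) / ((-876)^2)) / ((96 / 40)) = 25 / 12053942208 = 0.00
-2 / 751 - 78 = -58580 / 751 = -78.00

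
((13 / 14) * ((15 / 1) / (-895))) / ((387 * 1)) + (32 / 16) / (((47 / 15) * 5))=1939033 / 15193878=0.13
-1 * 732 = -732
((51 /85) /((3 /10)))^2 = 4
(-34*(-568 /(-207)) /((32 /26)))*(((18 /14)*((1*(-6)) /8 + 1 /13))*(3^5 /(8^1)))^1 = 1466505 /736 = 1992.53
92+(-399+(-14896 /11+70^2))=35627 /11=3238.82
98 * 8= 784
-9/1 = -9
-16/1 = -16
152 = 152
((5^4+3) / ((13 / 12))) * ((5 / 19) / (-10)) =-3768 / 247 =-15.26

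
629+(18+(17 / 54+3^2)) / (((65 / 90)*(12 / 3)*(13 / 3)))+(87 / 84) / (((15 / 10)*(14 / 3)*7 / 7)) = 5228043 / 8281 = 631.33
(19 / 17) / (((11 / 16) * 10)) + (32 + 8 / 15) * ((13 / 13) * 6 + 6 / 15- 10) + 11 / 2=-1042127 / 9350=-111.46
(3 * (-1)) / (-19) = 3 / 19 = 0.16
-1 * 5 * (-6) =30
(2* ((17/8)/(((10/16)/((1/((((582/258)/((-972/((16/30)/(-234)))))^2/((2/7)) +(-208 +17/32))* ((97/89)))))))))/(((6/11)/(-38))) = 453709245282485100480/216559930244163340199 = 2.10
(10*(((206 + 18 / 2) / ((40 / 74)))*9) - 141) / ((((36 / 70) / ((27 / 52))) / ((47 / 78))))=117309885 / 5408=21691.92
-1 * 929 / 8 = -929 / 8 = -116.12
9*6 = 54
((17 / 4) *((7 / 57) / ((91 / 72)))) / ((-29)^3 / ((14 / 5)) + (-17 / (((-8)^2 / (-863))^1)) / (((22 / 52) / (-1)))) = -83776 / 1876984369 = -0.00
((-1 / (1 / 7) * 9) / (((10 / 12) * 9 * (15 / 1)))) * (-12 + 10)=28 / 25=1.12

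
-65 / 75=-13 / 15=-0.87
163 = 163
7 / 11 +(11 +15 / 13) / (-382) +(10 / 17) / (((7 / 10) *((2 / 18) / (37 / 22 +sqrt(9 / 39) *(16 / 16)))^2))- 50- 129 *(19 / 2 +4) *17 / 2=-2094238084955 / 143010868 +299700 *sqrt(39) / 17017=-14533.92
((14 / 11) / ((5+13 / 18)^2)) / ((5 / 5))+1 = 121235 / 116699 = 1.04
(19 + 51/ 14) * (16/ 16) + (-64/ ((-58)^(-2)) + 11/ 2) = -1506875/ 7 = -215267.86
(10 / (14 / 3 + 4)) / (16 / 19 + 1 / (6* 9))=15390 / 11479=1.34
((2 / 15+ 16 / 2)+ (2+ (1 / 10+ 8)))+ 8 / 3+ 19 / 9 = 2071 / 90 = 23.01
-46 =-46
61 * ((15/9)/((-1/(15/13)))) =-1525/13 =-117.31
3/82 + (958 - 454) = 41331/82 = 504.04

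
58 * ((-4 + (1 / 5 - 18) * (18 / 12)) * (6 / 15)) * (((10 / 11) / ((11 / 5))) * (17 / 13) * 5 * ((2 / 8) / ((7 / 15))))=-11351325 / 11011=-1030.91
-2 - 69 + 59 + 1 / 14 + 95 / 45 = -1237 / 126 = -9.82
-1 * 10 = -10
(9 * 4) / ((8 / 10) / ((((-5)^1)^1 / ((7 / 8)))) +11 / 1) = 600 / 181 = 3.31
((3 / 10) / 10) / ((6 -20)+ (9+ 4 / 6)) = -9 / 1300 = -0.01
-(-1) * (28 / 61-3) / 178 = -155 / 10858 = -0.01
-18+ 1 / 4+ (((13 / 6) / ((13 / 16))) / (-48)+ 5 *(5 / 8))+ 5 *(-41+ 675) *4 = 911903 / 72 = 12665.32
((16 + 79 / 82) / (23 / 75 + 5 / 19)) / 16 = 1982175 / 1065344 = 1.86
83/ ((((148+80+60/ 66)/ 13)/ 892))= 5293574/ 1259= 4204.59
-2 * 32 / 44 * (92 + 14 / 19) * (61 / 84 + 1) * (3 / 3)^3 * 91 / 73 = -13285480 / 45771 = -290.26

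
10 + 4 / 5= 54 / 5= 10.80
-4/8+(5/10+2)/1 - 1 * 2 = 0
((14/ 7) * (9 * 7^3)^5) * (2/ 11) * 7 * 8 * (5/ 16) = 19623713172043694490/ 11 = 1783973924731244953.64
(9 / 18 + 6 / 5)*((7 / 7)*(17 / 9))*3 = 289 / 30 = 9.63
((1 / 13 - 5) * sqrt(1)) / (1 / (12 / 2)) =-384 / 13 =-29.54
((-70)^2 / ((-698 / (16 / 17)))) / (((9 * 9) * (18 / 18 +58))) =-39200 / 28353807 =-0.00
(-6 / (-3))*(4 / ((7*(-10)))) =-4 / 35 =-0.11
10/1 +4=14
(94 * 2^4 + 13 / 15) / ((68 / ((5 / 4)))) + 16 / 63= 478385 / 17136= 27.92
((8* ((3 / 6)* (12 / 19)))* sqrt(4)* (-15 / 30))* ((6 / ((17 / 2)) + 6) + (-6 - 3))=1872 / 323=5.80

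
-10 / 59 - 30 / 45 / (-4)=-1 / 354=-0.00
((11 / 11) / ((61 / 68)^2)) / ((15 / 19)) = 87856 / 55815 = 1.57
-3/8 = -0.38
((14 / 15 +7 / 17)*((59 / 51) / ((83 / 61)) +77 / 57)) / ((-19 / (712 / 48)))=-2.31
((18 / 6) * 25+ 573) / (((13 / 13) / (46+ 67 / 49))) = 1504008 / 49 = 30694.04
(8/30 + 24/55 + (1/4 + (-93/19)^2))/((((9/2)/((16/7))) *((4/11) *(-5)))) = -6.96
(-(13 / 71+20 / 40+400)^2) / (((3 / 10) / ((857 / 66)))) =-13871695989565 / 1996236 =-6948925.87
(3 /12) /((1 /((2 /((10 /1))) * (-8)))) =-2 /5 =-0.40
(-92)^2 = 8464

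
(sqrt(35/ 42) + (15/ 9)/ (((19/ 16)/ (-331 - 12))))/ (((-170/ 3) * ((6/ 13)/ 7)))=124852/ 969 - 91 * sqrt(30)/ 2040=128.60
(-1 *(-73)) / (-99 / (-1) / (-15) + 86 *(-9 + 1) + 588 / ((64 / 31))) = -5840 / 32783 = -0.18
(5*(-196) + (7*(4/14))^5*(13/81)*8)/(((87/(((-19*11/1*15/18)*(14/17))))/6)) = 1112640760/119799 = 9287.56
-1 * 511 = -511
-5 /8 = -0.62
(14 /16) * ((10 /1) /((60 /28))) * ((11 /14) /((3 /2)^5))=308 /729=0.42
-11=-11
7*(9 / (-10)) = -63 / 10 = -6.30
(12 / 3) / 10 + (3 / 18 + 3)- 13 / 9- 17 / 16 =763 / 720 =1.06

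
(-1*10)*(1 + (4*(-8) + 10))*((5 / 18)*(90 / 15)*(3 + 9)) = 4200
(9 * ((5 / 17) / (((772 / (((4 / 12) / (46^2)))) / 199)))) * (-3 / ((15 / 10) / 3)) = -8955 / 13885192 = -0.00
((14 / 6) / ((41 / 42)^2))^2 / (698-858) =-1058841 / 28257610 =-0.04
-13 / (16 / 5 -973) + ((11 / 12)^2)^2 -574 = -4434054299 / 7734528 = -573.28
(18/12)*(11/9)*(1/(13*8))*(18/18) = 11/624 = 0.02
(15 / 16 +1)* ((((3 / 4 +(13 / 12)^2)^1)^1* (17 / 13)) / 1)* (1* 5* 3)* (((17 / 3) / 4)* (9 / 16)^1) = 12408215 / 212992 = 58.26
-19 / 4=-4.75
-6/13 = -0.46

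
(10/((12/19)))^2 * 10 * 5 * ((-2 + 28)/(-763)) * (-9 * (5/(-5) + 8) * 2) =5866250/109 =53818.81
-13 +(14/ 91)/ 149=-25179/ 1937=-13.00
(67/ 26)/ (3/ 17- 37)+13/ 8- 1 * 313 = -10138157/ 32552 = -311.44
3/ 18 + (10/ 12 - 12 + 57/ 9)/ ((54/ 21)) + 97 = 10291/ 108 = 95.29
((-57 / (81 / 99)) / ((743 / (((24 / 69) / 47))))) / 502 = -836 / 604796799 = -0.00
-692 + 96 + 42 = -554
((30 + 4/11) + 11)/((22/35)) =15925/242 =65.81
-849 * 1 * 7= -5943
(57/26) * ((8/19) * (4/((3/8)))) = 128/13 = 9.85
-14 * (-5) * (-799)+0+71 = -55859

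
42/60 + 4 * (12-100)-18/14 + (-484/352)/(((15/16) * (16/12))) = -353.69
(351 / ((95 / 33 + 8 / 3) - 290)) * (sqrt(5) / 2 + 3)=-3861 / 1043 - 1287 * sqrt(5) / 2086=-5.08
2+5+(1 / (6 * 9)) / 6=2269 / 324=7.00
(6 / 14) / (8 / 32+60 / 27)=108 / 623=0.17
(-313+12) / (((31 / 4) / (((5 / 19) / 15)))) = -1204 / 1767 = -0.68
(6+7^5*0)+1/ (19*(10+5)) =1711/ 285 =6.00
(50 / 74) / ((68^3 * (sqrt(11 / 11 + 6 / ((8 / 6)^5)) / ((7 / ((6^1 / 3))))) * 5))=35 * sqrt(2482) / 1804721768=0.00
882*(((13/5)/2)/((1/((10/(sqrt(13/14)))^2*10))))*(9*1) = 11113200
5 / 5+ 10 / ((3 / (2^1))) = 23 / 3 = 7.67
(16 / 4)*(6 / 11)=24 / 11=2.18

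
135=135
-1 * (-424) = 424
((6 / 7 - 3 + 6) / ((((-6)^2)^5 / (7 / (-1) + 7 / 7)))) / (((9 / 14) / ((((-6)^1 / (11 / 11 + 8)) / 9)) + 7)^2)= -0.00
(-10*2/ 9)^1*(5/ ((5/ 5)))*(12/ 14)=-200/ 21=-9.52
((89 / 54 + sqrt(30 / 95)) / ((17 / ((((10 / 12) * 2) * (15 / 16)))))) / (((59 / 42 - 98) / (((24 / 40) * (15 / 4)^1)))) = -15575 / 4414016 - 4725 * sqrt(114) / 41933152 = -0.00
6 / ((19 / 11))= 66 / 19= 3.47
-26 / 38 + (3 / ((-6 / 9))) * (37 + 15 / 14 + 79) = -280633 / 532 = -527.51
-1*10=-10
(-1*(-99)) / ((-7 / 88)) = -1244.57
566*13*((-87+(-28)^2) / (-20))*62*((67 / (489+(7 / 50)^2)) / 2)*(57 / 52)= -43567814625 / 36494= -1193835.00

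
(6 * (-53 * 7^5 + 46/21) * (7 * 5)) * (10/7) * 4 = -1068922571.43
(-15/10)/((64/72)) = -27/16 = -1.69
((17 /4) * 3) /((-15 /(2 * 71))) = -1207 /10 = -120.70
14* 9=126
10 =10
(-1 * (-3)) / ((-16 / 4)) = -3 / 4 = -0.75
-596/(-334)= 298/167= 1.78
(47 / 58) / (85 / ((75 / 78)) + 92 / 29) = 235 / 26556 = 0.01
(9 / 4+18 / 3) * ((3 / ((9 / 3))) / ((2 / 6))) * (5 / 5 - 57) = -1386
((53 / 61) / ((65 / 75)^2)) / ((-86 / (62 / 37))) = -369675 / 16401619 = -0.02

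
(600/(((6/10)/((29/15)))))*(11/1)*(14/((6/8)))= 3572800/9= 396977.78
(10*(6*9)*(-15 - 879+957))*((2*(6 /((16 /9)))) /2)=229635 /2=114817.50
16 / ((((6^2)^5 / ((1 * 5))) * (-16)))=-5 / 60466176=-0.00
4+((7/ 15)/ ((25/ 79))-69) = -23822/ 375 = -63.53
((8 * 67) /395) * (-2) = -1072 /395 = -2.71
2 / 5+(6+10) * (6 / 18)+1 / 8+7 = 12.86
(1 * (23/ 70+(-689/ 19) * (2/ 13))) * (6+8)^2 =-97762/ 95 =-1029.07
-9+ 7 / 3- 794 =-800.67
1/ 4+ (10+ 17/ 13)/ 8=173/ 104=1.66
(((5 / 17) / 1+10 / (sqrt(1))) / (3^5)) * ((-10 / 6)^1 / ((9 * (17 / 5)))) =-4375 / 1896129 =-0.00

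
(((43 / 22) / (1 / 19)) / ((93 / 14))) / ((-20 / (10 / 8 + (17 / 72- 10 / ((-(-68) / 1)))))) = -852131 / 2276640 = -0.37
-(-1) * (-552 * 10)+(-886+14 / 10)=-32023 / 5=-6404.60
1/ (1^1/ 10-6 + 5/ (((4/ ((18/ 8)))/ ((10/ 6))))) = -80/ 97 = -0.82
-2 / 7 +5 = 33 / 7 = 4.71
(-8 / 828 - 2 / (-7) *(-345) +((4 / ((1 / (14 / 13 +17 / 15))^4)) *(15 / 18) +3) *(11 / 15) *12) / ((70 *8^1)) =27405511281458 / 24442950065625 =1.12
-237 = -237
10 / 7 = 1.43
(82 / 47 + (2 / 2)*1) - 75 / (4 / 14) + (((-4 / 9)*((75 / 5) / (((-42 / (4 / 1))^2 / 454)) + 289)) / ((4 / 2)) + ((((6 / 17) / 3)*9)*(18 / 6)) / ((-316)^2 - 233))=-337.70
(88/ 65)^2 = 7744/ 4225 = 1.83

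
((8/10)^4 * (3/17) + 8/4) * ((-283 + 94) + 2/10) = -20784992/53125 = -391.25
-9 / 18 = -1 / 2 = -0.50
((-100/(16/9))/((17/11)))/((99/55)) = -1375/68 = -20.22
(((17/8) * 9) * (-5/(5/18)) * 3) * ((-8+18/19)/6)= 92259/76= 1213.93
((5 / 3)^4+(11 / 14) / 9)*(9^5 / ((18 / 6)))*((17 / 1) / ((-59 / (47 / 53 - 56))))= 106777794699 / 43778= 2439074.30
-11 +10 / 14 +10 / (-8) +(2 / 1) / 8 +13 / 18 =-1331 / 126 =-10.56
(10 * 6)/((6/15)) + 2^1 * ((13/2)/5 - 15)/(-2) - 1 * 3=1607/10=160.70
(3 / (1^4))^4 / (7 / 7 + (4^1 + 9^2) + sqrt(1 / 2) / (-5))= 405 * sqrt(2) / 369799 + 348300 / 369799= 0.94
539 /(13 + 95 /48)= 25872 /719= 35.98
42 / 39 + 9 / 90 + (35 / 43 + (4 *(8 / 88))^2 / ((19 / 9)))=26390531 / 12851410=2.05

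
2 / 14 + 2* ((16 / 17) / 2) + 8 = 1081 / 119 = 9.08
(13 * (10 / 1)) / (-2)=-65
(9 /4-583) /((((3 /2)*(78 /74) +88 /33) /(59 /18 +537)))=-36342325 /492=-73866.51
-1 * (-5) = 5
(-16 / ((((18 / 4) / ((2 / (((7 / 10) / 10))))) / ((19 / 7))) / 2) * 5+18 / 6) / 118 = -1214677 / 52038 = -23.34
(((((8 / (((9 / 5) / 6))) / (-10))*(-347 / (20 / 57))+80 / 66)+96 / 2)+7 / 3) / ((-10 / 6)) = -443643 / 275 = -1613.25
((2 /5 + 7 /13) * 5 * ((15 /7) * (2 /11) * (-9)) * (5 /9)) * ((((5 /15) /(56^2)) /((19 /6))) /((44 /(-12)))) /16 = 13725 /2624317696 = 0.00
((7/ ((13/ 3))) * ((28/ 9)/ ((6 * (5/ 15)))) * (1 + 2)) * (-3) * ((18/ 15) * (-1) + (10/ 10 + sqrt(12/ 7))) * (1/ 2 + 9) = 2793/ 65 -798 * sqrt(21)/ 13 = -238.33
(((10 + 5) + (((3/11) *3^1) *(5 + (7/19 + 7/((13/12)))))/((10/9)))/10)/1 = 161058/67925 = 2.37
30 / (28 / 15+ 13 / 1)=450 / 223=2.02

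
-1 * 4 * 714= -2856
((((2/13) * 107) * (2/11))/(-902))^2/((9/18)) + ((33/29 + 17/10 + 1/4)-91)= -212080893558101/2412421288420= -87.91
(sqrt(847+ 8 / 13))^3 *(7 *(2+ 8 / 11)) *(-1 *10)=-23139900 *sqrt(143247) / 1859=-4711127.48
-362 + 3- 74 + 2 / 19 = -8225 / 19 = -432.89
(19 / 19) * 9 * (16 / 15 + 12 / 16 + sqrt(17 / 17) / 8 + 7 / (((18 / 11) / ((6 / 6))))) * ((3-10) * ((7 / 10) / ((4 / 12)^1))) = -329133 / 400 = -822.83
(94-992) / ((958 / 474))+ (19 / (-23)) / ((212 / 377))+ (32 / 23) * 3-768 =-2825165917 / 2335604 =-1209.61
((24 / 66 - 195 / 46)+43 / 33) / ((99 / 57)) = -6745 / 4554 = -1.48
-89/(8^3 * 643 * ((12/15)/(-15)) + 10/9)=20025/3950342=0.01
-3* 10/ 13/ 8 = -15/ 52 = -0.29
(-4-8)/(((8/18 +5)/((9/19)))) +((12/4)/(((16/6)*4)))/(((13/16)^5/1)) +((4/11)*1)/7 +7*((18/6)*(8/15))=209174334888/19012058065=11.00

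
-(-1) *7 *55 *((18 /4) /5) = 693 /2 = 346.50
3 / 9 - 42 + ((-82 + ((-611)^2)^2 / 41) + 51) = 3399233318.58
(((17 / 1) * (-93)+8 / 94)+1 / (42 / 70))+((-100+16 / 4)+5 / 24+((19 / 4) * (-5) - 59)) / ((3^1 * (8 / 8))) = -5545571 / 3384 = -1638.76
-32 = -32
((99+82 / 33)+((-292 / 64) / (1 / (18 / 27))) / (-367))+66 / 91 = 901240105 / 8816808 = 102.22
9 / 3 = 3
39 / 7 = 5.57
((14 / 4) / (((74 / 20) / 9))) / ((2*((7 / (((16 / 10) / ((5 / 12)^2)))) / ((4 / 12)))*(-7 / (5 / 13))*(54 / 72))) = -2304 / 16835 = -0.14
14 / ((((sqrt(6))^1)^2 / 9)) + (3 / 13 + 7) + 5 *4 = 627 / 13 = 48.23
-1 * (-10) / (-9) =-10 / 9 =-1.11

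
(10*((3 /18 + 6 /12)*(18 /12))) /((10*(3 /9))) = 3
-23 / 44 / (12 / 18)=-69 / 88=-0.78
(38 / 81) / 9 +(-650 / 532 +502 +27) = 102353689 / 193914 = 527.83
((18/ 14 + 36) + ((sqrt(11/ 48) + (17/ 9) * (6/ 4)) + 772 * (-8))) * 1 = -257707/ 42 + sqrt(33)/ 12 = -6135.40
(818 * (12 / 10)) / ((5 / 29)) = 142332 / 25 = 5693.28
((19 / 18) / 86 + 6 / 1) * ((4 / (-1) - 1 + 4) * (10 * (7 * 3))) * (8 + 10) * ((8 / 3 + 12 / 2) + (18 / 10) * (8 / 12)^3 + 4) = -12899502 / 43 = -299988.42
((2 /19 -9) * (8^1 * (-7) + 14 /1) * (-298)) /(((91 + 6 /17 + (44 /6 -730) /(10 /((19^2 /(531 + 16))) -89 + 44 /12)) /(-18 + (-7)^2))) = -14120806480508 /415917391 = -33950.99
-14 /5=-2.80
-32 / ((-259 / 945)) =4320 / 37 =116.76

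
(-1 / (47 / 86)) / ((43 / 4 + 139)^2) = -1376 / 16863647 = -0.00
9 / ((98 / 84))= 54 / 7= 7.71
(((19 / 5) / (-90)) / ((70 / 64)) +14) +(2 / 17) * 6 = 1963582 / 133875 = 14.67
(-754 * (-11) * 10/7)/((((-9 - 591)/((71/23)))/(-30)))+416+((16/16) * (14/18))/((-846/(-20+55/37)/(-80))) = 2243.44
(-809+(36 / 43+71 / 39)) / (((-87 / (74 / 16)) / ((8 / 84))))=4.08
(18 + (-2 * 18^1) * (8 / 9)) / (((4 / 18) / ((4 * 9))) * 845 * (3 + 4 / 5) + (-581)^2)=-2268 / 54688093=-0.00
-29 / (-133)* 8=232 / 133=1.74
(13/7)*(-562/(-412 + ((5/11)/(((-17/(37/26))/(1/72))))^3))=313416618543560024064/123719344084307544671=2.53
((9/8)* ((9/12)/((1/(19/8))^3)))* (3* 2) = 555579/8192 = 67.82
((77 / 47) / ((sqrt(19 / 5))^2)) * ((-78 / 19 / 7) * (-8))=34320 / 16967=2.02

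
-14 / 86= -7 / 43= -0.16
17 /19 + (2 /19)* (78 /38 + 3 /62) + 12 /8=2.62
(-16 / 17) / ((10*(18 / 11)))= -44 / 765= -0.06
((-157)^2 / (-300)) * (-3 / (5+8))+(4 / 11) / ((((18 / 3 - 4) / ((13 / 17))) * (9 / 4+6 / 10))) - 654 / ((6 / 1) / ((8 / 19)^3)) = 54390124051 / 5002268700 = 10.87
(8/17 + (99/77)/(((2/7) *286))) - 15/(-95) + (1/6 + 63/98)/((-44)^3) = 4838927705/7511439936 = 0.64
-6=-6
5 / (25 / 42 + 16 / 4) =210 / 193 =1.09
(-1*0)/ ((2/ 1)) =0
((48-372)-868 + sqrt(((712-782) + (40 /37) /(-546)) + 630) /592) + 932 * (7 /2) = 2070.04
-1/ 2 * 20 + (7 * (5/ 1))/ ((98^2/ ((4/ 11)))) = -37725/ 3773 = -10.00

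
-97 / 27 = -3.59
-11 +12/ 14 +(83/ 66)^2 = -261053/ 30492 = -8.56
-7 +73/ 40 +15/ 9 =-421/ 120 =-3.51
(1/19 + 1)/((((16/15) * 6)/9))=225/152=1.48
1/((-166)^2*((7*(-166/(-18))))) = 9/16010036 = 0.00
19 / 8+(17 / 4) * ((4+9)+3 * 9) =172.38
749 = 749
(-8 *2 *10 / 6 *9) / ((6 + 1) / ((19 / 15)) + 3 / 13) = -9880 / 237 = -41.69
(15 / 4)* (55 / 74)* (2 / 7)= 825 / 1036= 0.80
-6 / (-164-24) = 3 / 94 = 0.03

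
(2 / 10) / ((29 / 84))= 84 / 145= 0.58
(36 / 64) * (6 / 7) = 27 / 56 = 0.48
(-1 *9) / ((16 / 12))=-27 / 4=-6.75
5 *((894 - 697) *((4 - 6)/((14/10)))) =-9850/7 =-1407.14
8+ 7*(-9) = -55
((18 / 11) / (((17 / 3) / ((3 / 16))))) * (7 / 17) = 567 / 25432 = 0.02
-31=-31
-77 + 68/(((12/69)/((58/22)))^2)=7525845/484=15549.27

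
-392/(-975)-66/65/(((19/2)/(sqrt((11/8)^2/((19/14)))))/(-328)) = 41.78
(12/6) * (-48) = -96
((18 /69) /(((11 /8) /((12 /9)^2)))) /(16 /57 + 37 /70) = 340480 /816937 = 0.42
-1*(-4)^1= 4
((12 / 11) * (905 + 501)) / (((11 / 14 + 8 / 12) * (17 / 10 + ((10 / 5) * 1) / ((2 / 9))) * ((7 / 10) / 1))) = 141.00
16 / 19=0.84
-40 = -40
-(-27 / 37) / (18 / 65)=195 / 74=2.64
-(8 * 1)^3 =-512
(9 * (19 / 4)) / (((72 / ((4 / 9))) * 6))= 19 / 432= 0.04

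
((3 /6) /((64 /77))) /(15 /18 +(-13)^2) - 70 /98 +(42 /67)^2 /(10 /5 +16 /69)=-12052743149 /22542106048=-0.53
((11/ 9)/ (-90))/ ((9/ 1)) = -11/ 7290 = -0.00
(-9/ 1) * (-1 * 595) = 5355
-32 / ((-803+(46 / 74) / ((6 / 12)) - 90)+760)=1184 / 4875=0.24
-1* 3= -3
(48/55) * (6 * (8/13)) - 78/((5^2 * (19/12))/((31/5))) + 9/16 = -45821583/5434000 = -8.43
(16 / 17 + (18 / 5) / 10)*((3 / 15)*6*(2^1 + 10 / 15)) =8848 / 2125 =4.16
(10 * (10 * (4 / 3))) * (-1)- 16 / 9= -1216 / 9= -135.11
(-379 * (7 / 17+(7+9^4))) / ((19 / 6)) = -13364298 / 17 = -786135.18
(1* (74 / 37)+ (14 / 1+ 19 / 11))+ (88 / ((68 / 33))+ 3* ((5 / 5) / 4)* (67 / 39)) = 600181 / 9724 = 61.72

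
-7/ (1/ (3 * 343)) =-7203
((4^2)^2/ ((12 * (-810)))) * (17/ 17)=-32/ 1215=-0.03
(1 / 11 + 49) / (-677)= -540 / 7447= -0.07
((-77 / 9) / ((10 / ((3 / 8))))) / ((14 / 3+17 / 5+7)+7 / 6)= -77 / 3896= -0.02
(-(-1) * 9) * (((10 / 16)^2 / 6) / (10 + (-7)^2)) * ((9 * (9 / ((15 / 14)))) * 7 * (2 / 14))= 2835 / 3776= 0.75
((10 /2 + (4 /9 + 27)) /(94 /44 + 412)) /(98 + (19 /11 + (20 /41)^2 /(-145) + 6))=3444799336 /4648868279793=0.00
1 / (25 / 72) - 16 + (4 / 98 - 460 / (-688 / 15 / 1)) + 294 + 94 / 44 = 679286001 / 2317700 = 293.09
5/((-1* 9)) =-5/9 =-0.56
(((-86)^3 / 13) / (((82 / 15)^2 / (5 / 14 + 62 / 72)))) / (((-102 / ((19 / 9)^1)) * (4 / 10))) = 103.20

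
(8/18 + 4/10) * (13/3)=494/135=3.66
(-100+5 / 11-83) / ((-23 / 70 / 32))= 4497920 / 253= 17778.34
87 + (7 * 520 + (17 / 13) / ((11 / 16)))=533233 / 143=3728.90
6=6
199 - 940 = -741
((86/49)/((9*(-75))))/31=-86/1025325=-0.00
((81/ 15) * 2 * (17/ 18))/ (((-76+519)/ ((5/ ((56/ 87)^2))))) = 0.28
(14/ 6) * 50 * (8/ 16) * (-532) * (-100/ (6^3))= 1163750/ 81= 14367.28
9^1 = 9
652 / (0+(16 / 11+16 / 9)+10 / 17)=548658 / 3215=170.66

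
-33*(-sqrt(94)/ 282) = 11*sqrt(94)/ 94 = 1.13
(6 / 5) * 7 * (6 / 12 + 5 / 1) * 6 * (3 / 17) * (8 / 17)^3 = 2128896 / 417605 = 5.10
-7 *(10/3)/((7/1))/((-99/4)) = 40/297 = 0.13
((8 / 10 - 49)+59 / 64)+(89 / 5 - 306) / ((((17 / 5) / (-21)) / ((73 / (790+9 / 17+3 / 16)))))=230185191 / 1966400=117.06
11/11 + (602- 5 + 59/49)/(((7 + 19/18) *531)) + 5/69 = 35065486/28924455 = 1.21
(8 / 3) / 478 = 4 / 717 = 0.01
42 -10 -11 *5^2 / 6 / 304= 58093 / 1824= 31.85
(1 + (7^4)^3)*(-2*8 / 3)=-221460595232 / 3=-73820198410.67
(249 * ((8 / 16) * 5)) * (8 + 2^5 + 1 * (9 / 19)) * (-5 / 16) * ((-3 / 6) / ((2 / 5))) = 23935125 / 2432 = 9841.75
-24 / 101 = -0.24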